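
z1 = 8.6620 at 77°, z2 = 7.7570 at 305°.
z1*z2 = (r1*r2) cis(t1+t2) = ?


r = 8.6620 * 7.7570 = 67.1911
theta = 77° + 305° = 382° = 22° (mod 360)

67.1911 cis(22°)


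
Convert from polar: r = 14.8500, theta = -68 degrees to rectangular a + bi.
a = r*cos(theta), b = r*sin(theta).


a = 14.8500*cos(-68°) = 14.8500*0.374607 = 5.5629
b = 14.8500*sin(-68°) = 14.8500*(-0.927184) = -13.7687

5.5629 - 13.7687i


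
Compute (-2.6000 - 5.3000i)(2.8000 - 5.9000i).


Real = -2.6*2.8 - (-5.3)*(-5.9) = -7.28 - 31.27 = -38.55
Imag = -2.6*(-5.9) + 2.8*(-5.3) = 15.34 - (14.84) = 0.5

-38.5500 + 0.5000i


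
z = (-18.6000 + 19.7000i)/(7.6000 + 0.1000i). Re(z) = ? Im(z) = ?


Multiply by conjugate: (-18.6000 + 19.7000i)(7.6000 - 0.1000i) / (7.6^2 + 0.1^2)
Numerator real = -18.6*7.6 + 19.7*0.1 = -139.39
Numerator imag = 19.7*7.6 - (-18.6)*0.1 = 151.58
Denominator = 57.77
Re(z) = -139.39/57.77 = -2.4128
Im(z) = 151.58/57.77 = 2.6239

Re(z) = -2.4128, Im(z) = 2.6239


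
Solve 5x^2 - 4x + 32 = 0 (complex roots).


disc = (-4)^2 - 4*5*32 = 16 - 640 = -624
sqrt(|disc|) = sqrt(624) = 24.9800
Real part = 4/(2*5) = 0.4000
Imag part = 24.9800/(2*5) = 2.4980

0.4000 ± 2.4980i


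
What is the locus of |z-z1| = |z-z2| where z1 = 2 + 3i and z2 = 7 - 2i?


Equal distances means the locus is the perpendicular bisector of z1 and z2.
Midpoint = ((2+7)/2, (3+(-2))/2) = (4.5000, 0.5000)

Perpendicular bisector through (4.5000, 0.5000)


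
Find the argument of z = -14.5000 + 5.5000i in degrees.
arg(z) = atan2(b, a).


Re = -14.5, Im = 5.5
arg = atan2(5.5, -14.5) = 159.2277 degrees

arg(z) = 159.2277 degrees


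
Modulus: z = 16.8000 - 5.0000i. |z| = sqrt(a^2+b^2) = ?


|z| = sqrt(16.8^2 + (-5)^2) = sqrt(282.24 + 25) = sqrt(307.24) = 17.5283

|z| = 17.5283


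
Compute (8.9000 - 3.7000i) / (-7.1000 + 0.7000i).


Conjugate of z2 = -7.1000 - 0.7000i
Numerator: (8.9000 - 3.7000i)(-7.1000 - 0.7000i) = -65.7800 + 20.0400i
Denominator: (-7.1)^2 + 0.7^2 = 50.9
Result = (-65.7800 + 20.0400i)/50.9

-1.2923 + 0.3937i


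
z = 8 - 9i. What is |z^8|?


|z| = sqrt(64+81) = sqrt(145) = 12.0416
|z^8| = |z|^8 = (sqrt(145))^8 = 145^4 = 442050625

|z^8| = 442050625


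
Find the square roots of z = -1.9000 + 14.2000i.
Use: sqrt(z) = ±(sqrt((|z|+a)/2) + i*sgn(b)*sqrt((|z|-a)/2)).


|z| = sqrt(3.61+201.64) = 14.3265
sqrt((|z|+a)/2) = sqrt((14.3265+(-1.9))/2) = sqrt(6.2133) = 2.4926
sqrt((|z|-a)/2) = sqrt((14.3265-(-1.9))/2) = sqrt(8.1133) = 2.8484

±(2.4926 + 2.8484i) i.e. 2.4926 + 2.8484i and -2.4926 - 2.8484i


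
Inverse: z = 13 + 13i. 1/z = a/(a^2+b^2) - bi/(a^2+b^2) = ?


|z|^2 = 169+169 = 338
1/z = (13 - 13i)/338

1/z = 0.0385 - 0.0385i


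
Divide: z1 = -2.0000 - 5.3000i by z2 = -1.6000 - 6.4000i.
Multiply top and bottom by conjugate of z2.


Conjugate of z2 = -1.6000 + 6.4000i
Numerator: (-2.0000 - 5.3000i)(-1.6000 + 6.4000i) = 37.1200 - 4.3200i
Denominator: (-1.6)^2 + (-6.4)^2 = 43.52
Result = (37.1200 - 4.3200i)/43.52

0.8529 - 0.0993i


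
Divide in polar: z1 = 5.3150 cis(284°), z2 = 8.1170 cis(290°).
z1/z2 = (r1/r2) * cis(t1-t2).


r = 5.3150 / 8.1170 = 0.6548
theta = 284° - 290° = -6° = 354° (mod 360)

0.6548 cis(354°)


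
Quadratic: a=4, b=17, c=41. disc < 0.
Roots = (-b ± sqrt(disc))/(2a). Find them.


disc = 17^2 - 4*4*41 = 289 - 656 = -367
sqrt(|disc|) = sqrt(367) = 19.1572
Real part = -17/(2*4) = -2.1250
Imag part = 19.1572/(2*4) = 2.3947

-2.1250 ± 2.3947i


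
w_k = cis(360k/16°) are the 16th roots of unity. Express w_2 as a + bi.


Angle = 360*2/16 = 45°
a = cos(45°) = 0.7071
b = sin(45°) = 0.7071

0.7071 + 0.7071i


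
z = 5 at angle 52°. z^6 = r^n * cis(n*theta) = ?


r^6 = 5^6 = 15625
n*theta = 6*52° = 312° = 312° (mod 360)
a = 15625*cos(312°) = 10455.1657
b = 15625*sin(312°) = -11611.6379

15625 cis(312°) = 10455.1657 - 11611.6379i


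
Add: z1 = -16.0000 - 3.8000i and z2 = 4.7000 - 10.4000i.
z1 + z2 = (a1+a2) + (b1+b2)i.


Real: -16 + 4.7 = -11.3
Imag: -3.8 - 10.4 = -14.2

-11.3000 - 14.2000i


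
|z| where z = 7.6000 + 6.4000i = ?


|z| = sqrt(7.6^2 + 6.4^2) = sqrt(57.76 + 40.96) = sqrt(98.72) = 9.9358

|z| = 9.9358


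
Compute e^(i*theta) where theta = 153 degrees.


cos(153°) = -0.8910
sin(153°) = 0.4540

e^(i*153°) = -0.8910 + 0.4540i


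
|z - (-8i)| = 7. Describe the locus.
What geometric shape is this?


|z - z0| = r is a circle with center z0 and radius r.
Center = (0, -8), radius = 7

Circle with center (0, -8) and radius 7


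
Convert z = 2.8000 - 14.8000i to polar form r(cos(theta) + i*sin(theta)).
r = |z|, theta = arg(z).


r = sqrt(7.84+219.04) = sqrt(226.88) = 15.0625
theta = atan2(-14.8, 2.8) = -79.2869 degrees

r = 15.0625, theta = -79.2869 degrees


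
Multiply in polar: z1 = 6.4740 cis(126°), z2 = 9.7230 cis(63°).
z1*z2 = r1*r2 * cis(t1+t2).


r = 6.4740 * 9.7230 = 62.9467
theta = 126° + 63° = 189° = 189° (mod 360)

62.9467 cis(189°)


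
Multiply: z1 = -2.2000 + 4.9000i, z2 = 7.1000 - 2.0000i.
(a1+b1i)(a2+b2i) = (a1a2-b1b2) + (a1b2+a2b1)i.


Real = -2.2*7.1 - 4.9*(-2) = -15.62 - (-9.8) = -5.82
Imag = -2.2*(-2) + 7.1*4.9 = 4.4 + 34.79 = 39.19

-5.8200 + 39.1900i


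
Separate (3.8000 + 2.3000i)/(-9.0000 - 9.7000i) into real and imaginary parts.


Multiply by conjugate: (3.8000 + 2.3000i)(-9.0000 + 9.7000i) / ((-9)^2 + (-9.7)^2)
Numerator real = 3.8*(-9) + 2.3*(-9.7) = -56.51
Numerator imag = 2.3*(-9) - 3.8*(-9.7) = 16.16
Denominator = 175.09
Re(z) = -56.51/175.09 = -0.3227
Im(z) = 16.16/175.09 = 0.0923

Re(z) = -0.3227, Im(z) = 0.0923


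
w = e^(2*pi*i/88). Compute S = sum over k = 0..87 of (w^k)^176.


The roots are w_k = w^k with w = e^(2*pi*i/88), and (w^k)^176 = (w^176)^k.
So S = 1 + u + u^2 + ... + u^(87) with u = w^176.
176 = 2*88 + 0, so 176 is a multiple of 88 and u = (w^88)^2 = 1.
Every one of the 88 terms equals 1: S = 88

S = 88


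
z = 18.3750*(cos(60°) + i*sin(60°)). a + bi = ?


a = 18.3750*cos(60°) = 18.3750*0.5 = 9.1875
b = 18.3750*sin(60°) = 18.3750*0.866025 = 15.9132

9.1875 + 15.9132i


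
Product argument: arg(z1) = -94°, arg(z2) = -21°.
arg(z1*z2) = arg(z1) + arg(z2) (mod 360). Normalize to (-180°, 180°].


arg(z1*z2) = -94° - 21° = -115°
Normalized to (-180°, 180°]: -115°

-115°


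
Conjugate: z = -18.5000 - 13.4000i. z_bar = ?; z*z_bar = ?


z_bar = -18.5000 + 13.4000i
z*z_bar = (-18.5)^2 + (-13.4)^2 = 342.25 + 179.56 = 521.81

z_bar = -18.5000 + 13.4000i, z*z_bar = 521.81


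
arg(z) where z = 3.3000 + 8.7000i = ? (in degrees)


Re = 3.3, Im = 8.7
arg = atan2(8.7, 3.3) = 69.2277 degrees

arg(z) = 69.2277 degrees


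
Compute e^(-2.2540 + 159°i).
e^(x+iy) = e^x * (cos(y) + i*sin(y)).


e^-2.2540 = 0.1050
cos(159°) = -0.9336
sin(159°) = 0.3584
Real = 0.1050*(-0.9336) = -0.0980
Imag = 0.1050*0.3584 = 0.0376

-0.0980 + 0.0376i


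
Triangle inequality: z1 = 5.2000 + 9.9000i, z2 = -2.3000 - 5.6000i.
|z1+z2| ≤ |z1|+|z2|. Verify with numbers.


|z1| = sqrt(5.2^2 + 9.9^2) = sqrt(125.05) = 11.1826
|z2| = sqrt((-2.3)^2 + (-5.6)^2) = sqrt(36.65) = 6.0539
z1+z2 = 2.9000 + 4.3000i
|z1+z2| = sqrt(26.9) = 5.1865
|z1|+|z2| = 11.1826 + 6.0539 = 17.2365

|z1+z2| = 5.1865 ≤ |z1|+|z2| = 17.2365 (verified)


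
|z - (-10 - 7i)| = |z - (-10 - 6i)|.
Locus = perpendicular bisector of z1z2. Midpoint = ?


Equal distances means the locus is the perpendicular bisector of z1 and z2.
Midpoint = ((-10+(-10))/2, (-7+(-6))/2) = (-10.0000, -6.5000)

Perpendicular bisector through (-10.0000, -6.5000)


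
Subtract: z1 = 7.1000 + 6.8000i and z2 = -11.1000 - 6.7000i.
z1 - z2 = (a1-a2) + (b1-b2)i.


Real: 7.1 + 11.1 = 18.2
Imag: 6.8 + 6.7 = 13.5

18.2000 + 13.5000i


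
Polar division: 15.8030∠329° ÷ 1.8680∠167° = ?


r = 15.8030 / 1.8680 = 8.4599
theta = 329° - 167° = 162° = 162° (mod 360)

8.4599 cis(162°)


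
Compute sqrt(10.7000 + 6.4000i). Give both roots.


|z| = sqrt(114.49+40.96) = 12.4680
sqrt((|z|+a)/2) = sqrt((12.4680+10.7)/2) = sqrt(11.5840) = 3.4035
sqrt((|z|-a)/2) = sqrt((12.4680-10.7)/2) = sqrt(0.8840) = 0.9402

±(3.4035 + 0.9402i) i.e. 3.4035 + 0.9402i and -3.4035 - 0.9402i


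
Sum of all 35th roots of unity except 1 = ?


With w = e^(2*pi*i/35), all 35 of the 35th roots of unity w^0 = 1, w, ..., w^(34) sum to 0: 1 + w + ... + w^(34) = (1 - w^35)/(1 - w) = 0 since w^35 = 1, w ≠ 1.
Removing the root 1: w + w^2 + ... + w^(34) = 0 - 1 = -1

Sum = -1


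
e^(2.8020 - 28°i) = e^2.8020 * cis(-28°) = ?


e^2.8020 = 16.47757
cos(-28°) = 0.882948
sin(-28°) = -0.469472
Real = 16.47757*0.882948 = 14.5488
Imag = 16.47757*(-0.469472) = -7.7358

14.5488 - 7.7358i


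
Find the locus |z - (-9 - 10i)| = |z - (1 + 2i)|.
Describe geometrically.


Equal distances means the locus is the perpendicular bisector of z1 and z2.
Midpoint = ((-9+1)/2, (-10+2)/2) = (-4.0000, -4.0000)

Perpendicular bisector through (-4.0000, -4.0000)


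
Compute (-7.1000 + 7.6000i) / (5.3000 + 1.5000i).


Conjugate of z2 = 5.3000 - 1.5000i
Numerator: (-7.1000 + 7.6000i)(5.3000 - 1.5000i) = -26.2300 + 50.9300i
Denominator: 5.3^2 + 1.5^2 = 30.34
Result = (-26.2300 + 50.9300i)/30.34

-0.8645 + 1.6786i


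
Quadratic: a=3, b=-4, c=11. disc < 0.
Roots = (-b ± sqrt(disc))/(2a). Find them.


disc = (-4)^2 - 4*3*11 = 16 - 132 = -116
sqrt(|disc|) = sqrt(116) = 10.7703
Real part = 4/(2*3) = 0.6667
Imag part = 10.7703/(2*3) = 1.7951

0.6667 ± 1.7951i


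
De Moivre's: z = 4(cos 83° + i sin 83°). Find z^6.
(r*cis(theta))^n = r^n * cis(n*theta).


r^6 = 4^6 = 4096
n*theta = 6*83° = 498° = 138° (mod 360)
a = 4096*cos(138°) = -3043.9212
b = 4096*sin(138°) = 2740.7590

4096 cis(138°) = -3043.9212 + 2740.7590i


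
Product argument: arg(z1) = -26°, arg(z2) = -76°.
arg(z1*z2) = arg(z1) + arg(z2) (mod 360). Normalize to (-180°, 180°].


arg(z1*z2) = -26° - 76° = -102°
Normalized to (-180°, 180°]: -102°

-102°


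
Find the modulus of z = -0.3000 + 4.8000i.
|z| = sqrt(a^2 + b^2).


|z| = sqrt((-0.3)^2 + 4.8^2) = sqrt(0.09 + 23.04) = sqrt(23.13) = 4.8094

|z| = 4.8094


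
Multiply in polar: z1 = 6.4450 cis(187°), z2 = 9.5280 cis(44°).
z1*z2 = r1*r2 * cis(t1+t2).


r = 6.4450 * 9.5280 = 61.4080
theta = 187° + 44° = 231° = 231° (mod 360)

61.4080 cis(231°)


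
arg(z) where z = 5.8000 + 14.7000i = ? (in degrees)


Re = 5.8, Im = 14.7
arg = atan2(14.7, 5.8) = 68.4679 degrees

arg(z) = 68.4679 degrees


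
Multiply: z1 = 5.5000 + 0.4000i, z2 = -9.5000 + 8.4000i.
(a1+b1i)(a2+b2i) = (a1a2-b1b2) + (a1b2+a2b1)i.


Real = 5.5*(-9.5) - 0.4*8.4 = -52.25 - 3.36 = -55.61
Imag = 5.5*8.4 - (9.5)*0.4 = 46.2 - (3.8) = 42.4

-55.6100 + 42.4000i


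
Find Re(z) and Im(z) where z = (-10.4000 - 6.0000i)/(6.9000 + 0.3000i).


Multiply by conjugate: (-10.4000 - 6.0000i)(6.9000 - 0.3000i) / (6.9^2 + 0.3^2)
Numerator real = -10.4*6.9 - (6)*0.3 = -73.56
Numerator imag = -6*6.9 - (-10.4)*0.3 = -38.28
Denominator = 47.7
Re(z) = -73.56/47.7 = -1.5421
Im(z) = -38.28/47.7 = -0.8025

Re(z) = -1.5421, Im(z) = -0.8025


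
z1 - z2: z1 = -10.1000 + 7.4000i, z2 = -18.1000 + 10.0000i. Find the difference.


Real: -10.1 + 18.1 = 8
Imag: 7.4 - 10 = -2.6

8.0000 - 2.6000i


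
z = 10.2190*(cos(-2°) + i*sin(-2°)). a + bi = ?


a = 10.2190*cos(-2°) = 10.2190*0.99939 = 10.2128
b = 10.2190*sin(-2°) = 10.2190*(-0.0349) = -0.3566

10.2128 - 0.3566i


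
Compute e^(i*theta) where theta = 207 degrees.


cos(207°) = -0.8910
sin(207°) = -0.4540

e^(i*207°) = -0.8910 - 0.4540i


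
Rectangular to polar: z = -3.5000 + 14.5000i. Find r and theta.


r = sqrt(12.25+210.25) = sqrt(222.5) = 14.9164
theta = atan2(14.5, -3.5) = 103.5704 degrees

r = 14.9164, theta = 103.5704 degrees


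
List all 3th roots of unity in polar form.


The 3th roots of unity are cis(360k/3°) for k=0..2
Angle step = 360/3 = 120°
Primitive root: cis(120°)
Primitive root = -0.5000 + 0.8660i

3 roots at angles: 0°, 120°, 240°


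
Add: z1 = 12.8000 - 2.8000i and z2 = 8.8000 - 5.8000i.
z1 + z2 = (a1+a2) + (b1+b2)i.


Real: 12.8 + 8.8 = 21.6
Imag: -2.8 - 5.8 = -8.6

21.6000 - 8.6000i


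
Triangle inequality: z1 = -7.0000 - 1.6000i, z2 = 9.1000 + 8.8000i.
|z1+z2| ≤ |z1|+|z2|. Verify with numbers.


|z1| = sqrt((-7)^2 + (-1.6)^2) = sqrt(51.56) = 7.1805
|z2| = sqrt(9.1^2 + 8.8^2) = sqrt(160.25) = 12.6590
z1+z2 = 2.1000 + 7.2000i
|z1+z2| = sqrt(56.25) = 7.5000
|z1|+|z2| = 7.1805 + 12.6590 = 19.8395

|z1+z2| = 7.5000 ≤ |z1|+|z2| = 19.8395 (verified)


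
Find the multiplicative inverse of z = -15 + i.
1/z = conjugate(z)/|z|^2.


|z|^2 = 225+1 = 226
1/z = (-15 - 1i)/226

1/z = -0.0664 - 0.0044i


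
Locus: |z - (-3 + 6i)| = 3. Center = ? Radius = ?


|z - z0| = r is a circle with center z0 and radius r.
Center = (-3, 6), radius = 3

Circle with center (-3, 6) and radius 3


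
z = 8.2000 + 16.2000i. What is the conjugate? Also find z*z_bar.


z_bar = 8.2000 - 16.2000i
z*z_bar = 8.2^2 + 16.2^2 = 67.24 + 262.44 = 329.68

z_bar = 8.2000 - 16.2000i, z*z_bar = 329.68


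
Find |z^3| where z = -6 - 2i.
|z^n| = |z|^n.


|z| = sqrt(36+4) = sqrt(40) = 6.3246
|z^3| = |z|^3 = (sqrt(40))^3 = 40*sqrt(40)

|z^3| = 40*sqrt(40) ≈ 252.9822


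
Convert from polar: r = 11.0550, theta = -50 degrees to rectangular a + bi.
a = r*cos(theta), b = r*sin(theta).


a = 11.0550*cos(-50°) = 11.0550*0.64279 = 7.1060
b = 11.0550*sin(-50°) = 11.0550*(-0.76604) = -8.4686

7.1060 - 8.4686i


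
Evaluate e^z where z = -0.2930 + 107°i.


e^-0.2930 = 0.7460
cos(107°) = -0.2924
sin(107°) = 0.9563
Real = 0.7460*(-0.2924) = -0.2181
Imag = 0.7460*0.9563 = 0.7134

-0.2181 + 0.7134i


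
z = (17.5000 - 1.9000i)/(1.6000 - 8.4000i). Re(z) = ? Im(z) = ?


Multiply by conjugate: (17.5000 - 1.9000i)(1.6000 + 8.4000i) / (1.6^2 + (-8.4)^2)
Numerator real = 17.5*1.6 - (1.9)*(-8.4) = 43.96
Numerator imag = -1.9*1.6 - 17.5*(-8.4) = 143.96
Denominator = 73.12
Re(z) = 43.96/73.12 = 0.6012
Im(z) = 143.96/73.12 = 1.9688

Re(z) = 0.6012, Im(z) = 1.9688


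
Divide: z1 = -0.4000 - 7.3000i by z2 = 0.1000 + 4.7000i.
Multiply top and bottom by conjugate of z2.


Conjugate of z2 = 0.1000 - 4.7000i
Numerator: (-0.4000 - 7.3000i)(0.1000 - 4.7000i) = -34.3500 + 1.1500i
Denominator: 0.1^2 + 4.7^2 = 22.1
Result = (-34.3500 + 1.1500i)/22.1

-1.5543 + 0.0520i


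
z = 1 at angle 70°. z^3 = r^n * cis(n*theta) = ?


r^3 = 1^3 = 1
n*theta = 3*70° = 210° = 210° (mod 360)
a = 1*cos(210°) = -0.8660
b = 1*sin(210°) = -0.5000

1 cis(210°) = -0.8660 - 0.5000i


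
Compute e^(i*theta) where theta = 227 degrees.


cos(227°) = -0.6820
sin(227°) = -0.7314

e^(i*227°) = -0.6820 - 0.7314i


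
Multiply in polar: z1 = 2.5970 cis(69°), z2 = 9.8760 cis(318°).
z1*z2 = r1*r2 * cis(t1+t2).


r = 2.5970 * 9.8760 = 25.6480
theta = 69° + 318° = 387° = 27° (mod 360)

25.6480 cis(27°)


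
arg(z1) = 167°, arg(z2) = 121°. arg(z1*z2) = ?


arg(z1*z2) = 167° + 121° = 288°
Normalized to (-180°, 180°]: -72°

-72°


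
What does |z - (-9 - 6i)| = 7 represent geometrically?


|z - z0| = r is a circle with center z0 and radius r.
Center = (-9, -6), radius = 7

Circle with center (-9, -6) and radius 7


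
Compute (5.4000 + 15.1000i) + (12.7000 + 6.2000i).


Real: 5.4 + 12.7 = 18.1
Imag: 15.1 + 6.2 = 21.3

18.1000 + 21.3000i


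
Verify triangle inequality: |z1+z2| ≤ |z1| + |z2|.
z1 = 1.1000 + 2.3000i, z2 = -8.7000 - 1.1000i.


|z1| = sqrt(1.1^2 + 2.3^2) = sqrt(6.5) = 2.5495
|z2| = sqrt((-8.7)^2 + (-1.1)^2) = sqrt(76.9) = 8.7693
z1+z2 = -7.6000 + 1.2000i
|z1+z2| = sqrt(59.2) = 7.6942
|z1|+|z2| = 2.5495 + 8.7693 = 11.3188

|z1+z2| = 7.6942 ≤ |z1|+|z2| = 11.3188 (verified)


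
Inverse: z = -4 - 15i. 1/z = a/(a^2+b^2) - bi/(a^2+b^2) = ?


|z|^2 = 16+225 = 241
1/z = (-4 + 15i)/241

1/z = -0.0166 + 0.0622i


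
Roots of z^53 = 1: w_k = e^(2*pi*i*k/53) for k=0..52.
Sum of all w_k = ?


The sum of all 53th roots of unity is 0.
Geometric series: (1 - w^53)/(1 - w) = (1-1)/(1-w) = 0 since w^53 = 1, w ≠ 1.
Alternatively: coefficient of z^52 in z^53 - 1 is 0.

0


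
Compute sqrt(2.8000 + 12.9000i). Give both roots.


|z| = sqrt(7.84+166.41) = 13.2004
sqrt((|z|+a)/2) = sqrt((13.2004+2.8)/2) = sqrt(8.0002) = 2.8285
sqrt((|z|-a)/2) = sqrt((13.2004-2.8)/2) = sqrt(5.2002) = 2.2804

±(2.8285 + 2.2804i) i.e. 2.8285 + 2.2804i and -2.8285 - 2.2804i


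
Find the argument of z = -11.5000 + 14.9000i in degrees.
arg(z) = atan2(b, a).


Re = -11.5, Im = 14.9
arg = atan2(14.9, -11.5) = 127.6614 degrees

arg(z) = 127.6614 degrees


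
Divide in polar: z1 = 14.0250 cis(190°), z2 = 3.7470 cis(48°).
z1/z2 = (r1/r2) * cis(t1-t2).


r = 14.0250 / 3.7470 = 3.7430
theta = 190° - 48° = 142° = 142° (mod 360)

3.7430 cis(142°)


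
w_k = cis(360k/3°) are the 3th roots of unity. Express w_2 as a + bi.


Angle = 360*2/3 = 240°
a = cos(240°) = -0.5000
b = sin(240°) = -0.8660

-0.5000 - 0.8660i


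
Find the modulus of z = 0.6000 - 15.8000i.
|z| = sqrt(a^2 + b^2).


|z| = sqrt(0.6^2 + (-15.8)^2) = sqrt(0.36 + 249.64) = sqrt(250) = 15.8114

|z| = 15.8114


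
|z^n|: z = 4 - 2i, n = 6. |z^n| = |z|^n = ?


|z| = sqrt(16+4) = sqrt(20) = 4.4721
|z^6| = |z|^6 = (sqrt(20))^6 = 20^3 = 8000

|z^6| = 8000


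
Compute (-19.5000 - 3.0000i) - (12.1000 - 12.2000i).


Real: -19.5 - 12.1 = -31.6
Imag: -3 + 12.2 = 9.2

-31.6000 + 9.2000i


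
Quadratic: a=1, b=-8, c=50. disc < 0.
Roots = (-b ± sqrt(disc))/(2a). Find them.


disc = (-8)^2 - 4*1*50 = 64 - 200 = -136
sqrt(|disc|) = sqrt(136) = 11.6619
Real part = 8/(2*1) = 4.0000
Imag part = 11.6619/(2*1) = 5.8310

4.0000 ± 5.8310i


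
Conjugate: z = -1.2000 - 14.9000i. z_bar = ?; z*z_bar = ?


z_bar = -1.2000 + 14.9000i
z*z_bar = (-1.2)^2 + (-14.9)^2 = 1.44 + 222.01 = 223.45

z_bar = -1.2000 + 14.9000i, z*z_bar = 223.45


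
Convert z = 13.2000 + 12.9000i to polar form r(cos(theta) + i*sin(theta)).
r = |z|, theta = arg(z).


r = sqrt(174.24+166.41) = sqrt(340.65) = 18.4567
theta = atan2(12.9, 13.2) = 44.3415 degrees

r = 18.4567, theta = 44.3415 degrees


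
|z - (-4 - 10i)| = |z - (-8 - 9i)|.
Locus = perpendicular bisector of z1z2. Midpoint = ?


Equal distances means the locus is the perpendicular bisector of z1 and z2.
Midpoint = ((-4+(-8))/2, (-10+(-9))/2) = (-6.0000, -9.5000)

Perpendicular bisector through (-6.0000, -9.5000)


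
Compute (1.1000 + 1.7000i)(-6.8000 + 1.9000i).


Real = 1.1*(-6.8) - 1.7*1.9 = -7.48 - 3.23 = -10.71
Imag = 1.1*1.9 - (6.8)*1.7 = 2.09 - (11.56) = -9.47

-10.7100 - 9.4700i


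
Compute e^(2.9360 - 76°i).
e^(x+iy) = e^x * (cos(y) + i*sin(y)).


e^2.9360 = 18.8403
cos(-76°) = 0.241922
sin(-76°) = -0.9703
Real = 18.8403*0.241922 = 4.5579
Imag = 18.8403*(-0.9703) = -18.2807

4.5579 - 18.2807i


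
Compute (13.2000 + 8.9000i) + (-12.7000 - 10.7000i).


Real: 13.2 - 12.7 = 0.5
Imag: 8.9 - 10.7 = -1.8

0.5000 - 1.8000i


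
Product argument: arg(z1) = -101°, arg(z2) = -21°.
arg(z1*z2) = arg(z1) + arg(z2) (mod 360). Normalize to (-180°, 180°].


arg(z1*z2) = -101° - 21° = -122°
Normalized to (-180°, 180°]: -122°

-122°


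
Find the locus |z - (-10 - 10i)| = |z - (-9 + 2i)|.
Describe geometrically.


Equal distances means the locus is the perpendicular bisector of z1 and z2.
Midpoint = ((-10+(-9))/2, (-10+2)/2) = (-9.5000, -4.0000)

Perpendicular bisector through (-9.5000, -4.0000)


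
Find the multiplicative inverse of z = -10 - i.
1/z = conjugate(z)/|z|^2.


|z|^2 = 100+1 = 101
1/z = (-10 + 1i)/101

1/z = -0.0990 + 0.0099i


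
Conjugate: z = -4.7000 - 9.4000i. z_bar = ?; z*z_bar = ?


z_bar = -4.7000 + 9.4000i
z*z_bar = (-4.7)^2 + (-9.4)^2 = 22.09 + 88.36 = 110.45

z_bar = -4.7000 + 9.4000i, z*z_bar = 110.45


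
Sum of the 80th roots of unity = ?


The sum of all 80th roots of unity is 0.
Geometric series: (1 - w^80)/(1 - w) = (1-1)/(1-w) = 0 since w^80 = 1, w ≠ 1.
Alternatively: coefficient of z^79 in z^80 - 1 is 0.

0


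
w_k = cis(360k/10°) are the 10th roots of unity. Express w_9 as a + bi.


Angle = 360*9/10 = 324°
a = cos(324°) = 0.8090
b = sin(324°) = -0.5878

0.8090 - 0.5878i


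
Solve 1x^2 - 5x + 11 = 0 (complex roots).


disc = (-5)^2 - 4*1*11 = 25 - 44 = -19
sqrt(|disc|) = sqrt(19) = 4.3589
Real part = 5/(2*1) = 2.5000
Imag part = 4.3589/(2*1) = 2.1794

2.5000 ± 2.1794i


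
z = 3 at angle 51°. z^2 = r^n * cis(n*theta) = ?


r^2 = 3^2 = 9
n*theta = 2*51° = 102° = 102° (mod 360)
a = 9*cos(102°) = -1.8712
b = 9*sin(102°) = 8.8033

9 cis(102°) = -1.8712 + 8.8033i


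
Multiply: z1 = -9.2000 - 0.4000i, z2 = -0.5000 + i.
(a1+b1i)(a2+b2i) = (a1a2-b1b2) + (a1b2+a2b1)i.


Real = -9.2*(-0.5) - (-0.4)*1 = 4.6 - (-0.4) = 5
Imag = -9.2*1 - (0.5)*(-0.4) = -9.2 + 0.2 = -9

5.0000 - 9.0000i


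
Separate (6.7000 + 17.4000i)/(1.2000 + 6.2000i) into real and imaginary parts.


Multiply by conjugate: (6.7000 + 17.4000i)(1.2000 - 6.2000i) / (1.2^2 + 6.2^2)
Numerator real = 6.7*1.2 + 17.4*6.2 = 115.92
Numerator imag = 17.4*1.2 - 6.7*6.2 = -20.66
Denominator = 39.88
Re(z) = 115.92/39.88 = 2.9067
Im(z) = -20.66/39.88 = -0.5181

Re(z) = 2.9067, Im(z) = -0.5181


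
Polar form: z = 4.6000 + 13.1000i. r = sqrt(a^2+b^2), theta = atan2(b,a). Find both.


r = sqrt(21.16+171.61) = sqrt(192.77) = 13.8842
theta = atan2(13.1, 4.6) = 70.6515 degrees

r = 13.8842, theta = 70.6515 degrees


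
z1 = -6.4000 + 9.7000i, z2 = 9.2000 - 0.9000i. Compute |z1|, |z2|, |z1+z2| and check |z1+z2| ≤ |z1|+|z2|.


|z1| = sqrt((-6.4)^2 + 9.7^2) = sqrt(135.05) = 11.6211
|z2| = sqrt(9.2^2 + (-0.9)^2) = sqrt(85.45) = 9.2439
z1+z2 = 2.8000 + 8.8000i
|z1+z2| = sqrt(85.28) = 9.2347
|z1|+|z2| = 11.6211 + 9.2439 = 20.8650

|z1+z2| = 9.2347 ≤ |z1|+|z2| = 20.8650 (verified)


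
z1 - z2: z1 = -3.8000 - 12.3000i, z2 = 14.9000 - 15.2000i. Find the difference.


Real: -3.8 - 14.9 = -18.7
Imag: -12.3 + 15.2 = 2.9

-18.7000 + 2.9000i


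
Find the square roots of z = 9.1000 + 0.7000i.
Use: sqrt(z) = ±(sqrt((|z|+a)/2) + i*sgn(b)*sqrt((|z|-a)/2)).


|z| = sqrt(82.81+0.49) = 9.1269
sqrt((|z|+a)/2) = sqrt((9.1269+9.1)/2) = sqrt(9.1134) = 3.0188
sqrt((|z|-a)/2) = sqrt((9.1269-9.1)/2) = sqrt(0.0134) = 0.1159

±(3.0188 + 0.1159i) i.e. 3.0188 + 0.1159i and -3.0188 - 0.1159i


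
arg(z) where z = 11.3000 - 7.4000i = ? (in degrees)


Re = 11.3, Im = -7.4
arg = atan2(-7.4, 11.3) = -33.2195 degrees

arg(z) = -33.2195 degrees


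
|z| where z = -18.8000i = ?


|z| = sqrt(0^2 + (-18.8)^2) = sqrt(0 + 353.44) = sqrt(353.44) = 18.8000

|z| = 18.8000


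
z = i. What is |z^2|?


|z| = sqrt(0+1) = sqrt(1) = 1
|z^2| = |z|^2 = 1^2 = 1

|z^2| = 1


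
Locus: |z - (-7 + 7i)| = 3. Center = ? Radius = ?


|z - z0| = r is a circle with center z0 and radius r.
Center = (-7, 7), radius = 3

Circle with center (-7, 7) and radius 3


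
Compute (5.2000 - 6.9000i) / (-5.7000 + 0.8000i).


Conjugate of z2 = -5.7000 - 0.8000i
Numerator: (5.2000 - 6.9000i)(-5.7000 - 0.8000i) = -35.1600 + 35.1700i
Denominator: (-5.7)^2 + 0.8^2 = 33.13
Result = (-35.1600 + 35.1700i)/33.13

-1.0613 + 1.0616i


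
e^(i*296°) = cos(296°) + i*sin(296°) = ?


cos(296°) = 0.4384
sin(296°) = -0.8988

e^(i*296°) = 0.4384 - 0.8988i


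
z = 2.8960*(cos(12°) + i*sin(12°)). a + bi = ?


a = 2.8960*cos(12°) = 2.8960*0.97815 = 2.8327
b = 2.8960*sin(12°) = 2.8960*0.2079 = 0.6021

2.8327 + 0.6021i


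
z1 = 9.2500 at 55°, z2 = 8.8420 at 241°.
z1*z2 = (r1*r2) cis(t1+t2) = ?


r = 9.2500 * 8.8420 = 81.7885
theta = 55° + 241° = 296° = 296° (mod 360)

81.7885 cis(296°)


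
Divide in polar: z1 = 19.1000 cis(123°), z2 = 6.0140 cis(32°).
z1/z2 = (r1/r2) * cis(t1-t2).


r = 19.1000 / 6.0140 = 3.1759
theta = 123° - 32° = 91° = 91° (mod 360)

3.1759 cis(91°)


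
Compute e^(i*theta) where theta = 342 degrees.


cos(342°) = 0.9511
sin(342°) = -0.3090

e^(i*342°) = 0.9511 - 0.3090i


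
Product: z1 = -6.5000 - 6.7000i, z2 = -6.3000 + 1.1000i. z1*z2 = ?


Real = -6.5*(-6.3) - (-6.7)*1.1 = 40.95 - (-7.37) = 48.32
Imag = -6.5*1.1 - (6.3)*(-6.7) = -7.15 + 42.21 = 35.06

48.3200 + 35.0600i


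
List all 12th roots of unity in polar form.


The 12th roots of unity are cis(360k/12°) for k=0..11
Angle step = 360/12 = 30°
Primitive root: cis(30°)
Primitive root = 0.8660 + 0.5000i

12 roots at angles: 0°, 30°, 60°, 90°, 120°, 150°, 180°, 210°, 240°, 270°, 300°, 330°


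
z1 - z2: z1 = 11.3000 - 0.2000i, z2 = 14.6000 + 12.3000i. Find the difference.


Real: 11.3 - 14.6 = -3.3
Imag: -0.2 - 12.3 = -12.5

-3.3000 - 12.5000i


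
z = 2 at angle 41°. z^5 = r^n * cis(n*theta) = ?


r^5 = 2^5 = 32
n*theta = 5*41° = 205° = 205° (mod 360)
a = 32*cos(205°) = -29.0018
b = 32*sin(205°) = -13.5238

32 cis(205°) = -29.0018 - 13.5238i


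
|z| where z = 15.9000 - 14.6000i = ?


|z| = sqrt(15.9^2 + (-14.6)^2) = sqrt(252.81 + 213.16) = sqrt(465.97) = 21.5863

|z| = 21.5863


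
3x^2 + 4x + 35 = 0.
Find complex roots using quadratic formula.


disc = 4^2 - 4*3*35 = 16 - 420 = -404
sqrt(|disc|) = sqrt(404) = 20.0998
Real part = -4/(2*3) = -0.6667
Imag part = 20.0998/(2*3) = 3.3500

-0.6667 ± 3.3500i


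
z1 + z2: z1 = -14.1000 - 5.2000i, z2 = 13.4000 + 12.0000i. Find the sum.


Real: -14.1 + 13.4 = -0.7
Imag: -5.2 + 12 = 6.8

-0.7000 + 6.8000i


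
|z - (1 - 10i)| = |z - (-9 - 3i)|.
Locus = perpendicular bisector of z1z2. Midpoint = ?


Equal distances means the locus is the perpendicular bisector of z1 and z2.
Midpoint = ((1+(-9))/2, (-10+(-3))/2) = (-4.0000, -6.5000)

Perpendicular bisector through (-4.0000, -6.5000)


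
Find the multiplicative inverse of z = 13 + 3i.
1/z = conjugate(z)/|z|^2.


|z|^2 = 169+9 = 178
1/z = (13 - 3i)/178

1/z = 0.0730 - 0.0169i


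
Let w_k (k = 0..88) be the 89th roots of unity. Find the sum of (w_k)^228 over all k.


The roots are w_k = w^k with w = e^(2*pi*i/89), and (w^k)^228 = (w^228)^k.
So S = 1 + u + u^2 + ... + u^(88) with u = w^228.
228 = 2*89 + 50, so 228 is not a multiple of 89: u = (w^89)^2 * w^50 = w^50 ≠ 1 (w is a primitive 89th root), while u^89 = (w^89)^228 = 1.
Geometric series: S = (1 - u^89)/(1 - u) = (1 - 1)/(1 - u) = 0

S = 0


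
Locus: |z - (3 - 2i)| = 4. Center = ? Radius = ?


|z - z0| = r is a circle with center z0 and radius r.
Center = (3, -2), radius = 4

Circle with center (3, -2) and radius 4


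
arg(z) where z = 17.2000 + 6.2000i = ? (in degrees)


Re = 17.2, Im = 6.2
arg = atan2(6.2, 17.2) = 19.8225 degrees

arg(z) = 19.8225 degrees


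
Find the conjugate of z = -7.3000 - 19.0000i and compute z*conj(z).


z_bar = -7.3000 + 19.0000i
z*z_bar = (-7.3)^2 + (-19)^2 = 53.29 + 361 = 414.29

z_bar = -7.3000 + 19.0000i, z*z_bar = 414.29


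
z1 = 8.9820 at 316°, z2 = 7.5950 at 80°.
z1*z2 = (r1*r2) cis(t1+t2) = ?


r = 8.9820 * 7.5950 = 68.2183
theta = 316° + 80° = 396° = 36° (mod 360)

68.2183 cis(36°)


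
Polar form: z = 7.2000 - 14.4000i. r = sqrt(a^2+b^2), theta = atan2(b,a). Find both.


r = sqrt(51.84+207.36) = sqrt(259.2) = 16.0997
theta = atan2(-14.4, 7.2) = -63.4349 degrees

r = 16.0997, theta = -63.4349 degrees


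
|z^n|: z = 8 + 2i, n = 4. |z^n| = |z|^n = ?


|z| = sqrt(64+4) = sqrt(68) = 8.2462
|z^4| = |z|^4 = (sqrt(68))^4 = 68^2 = 4624

|z^4| = 4624


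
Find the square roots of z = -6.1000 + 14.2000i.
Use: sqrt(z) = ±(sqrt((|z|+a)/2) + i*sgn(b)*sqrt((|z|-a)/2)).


|z| = sqrt(37.21+201.64) = 15.4548
sqrt((|z|+a)/2) = sqrt((15.4548+(-6.1))/2) = sqrt(4.6774) = 2.1627
sqrt((|z|-a)/2) = sqrt((15.4548-(-6.1))/2) = sqrt(10.7774) = 3.2829

±(2.1627 + 3.2829i) i.e. 2.1627 + 3.2829i and -2.1627 - 3.2829i


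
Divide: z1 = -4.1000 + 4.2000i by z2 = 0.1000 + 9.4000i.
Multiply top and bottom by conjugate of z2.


Conjugate of z2 = 0.1000 - 9.4000i
Numerator: (-4.1000 + 4.2000i)(0.1000 - 9.4000i) = 39.0700 + 38.9600i
Denominator: 0.1^2 + 9.4^2 = 88.37
Result = (39.0700 + 38.9600i)/88.37

0.4421 + 0.4409i


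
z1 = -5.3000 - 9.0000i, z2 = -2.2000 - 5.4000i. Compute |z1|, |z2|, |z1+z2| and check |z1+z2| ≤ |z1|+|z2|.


|z1| = sqrt((-5.3)^2 + (-9)^2) = sqrt(109.09) = 10.4446
|z2| = sqrt((-2.2)^2 + (-5.4)^2) = sqrt(34) = 5.8310
z1+z2 = -7.5000 - 14.4000i
|z1+z2| = sqrt(263.61) = 16.2361
|z1|+|z2| = 10.4446 + 5.8310 = 16.2756

|z1+z2| = 16.2361 ≤ |z1|+|z2| = 16.2756 (verified)


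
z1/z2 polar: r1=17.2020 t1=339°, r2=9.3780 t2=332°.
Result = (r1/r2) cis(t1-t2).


r = 17.2020 / 9.3780 = 1.8343
theta = 339° - 332° = 7° = 7° (mod 360)

1.8343 cis(7°)


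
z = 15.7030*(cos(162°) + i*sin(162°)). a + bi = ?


a = 15.7030*cos(162°) = 15.7030*(-0.951057) = -14.9344
b = 15.7030*sin(162°) = 15.7030*0.30902 = 4.8525

-14.9344 + 4.8525i


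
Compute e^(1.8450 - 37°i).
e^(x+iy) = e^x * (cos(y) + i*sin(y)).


e^1.8450 = 6.3281
cos(-37°) = 0.798636
sin(-37°) = -0.6018
Real = 6.3281*0.798636 = 5.0538
Imag = 6.3281*(-0.6018) = -3.8083

5.0538 - 3.8083i


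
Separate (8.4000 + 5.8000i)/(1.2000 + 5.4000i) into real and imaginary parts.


Multiply by conjugate: (8.4000 + 5.8000i)(1.2000 - 5.4000i) / (1.2^2 + 5.4^2)
Numerator real = 8.4*1.2 + 5.8*5.4 = 41.4
Numerator imag = 5.8*1.2 - 8.4*5.4 = -38.4
Denominator = 30.6
Re(z) = 41.4/30.6 = 1.3529
Im(z) = -38.4/30.6 = -1.2549

Re(z) = 1.3529, Im(z) = -1.2549


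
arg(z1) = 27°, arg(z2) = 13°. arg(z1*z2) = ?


arg(z1*z2) = 27° + 13° = 40°
Normalized to (-180°, 180°]: 40°

40°


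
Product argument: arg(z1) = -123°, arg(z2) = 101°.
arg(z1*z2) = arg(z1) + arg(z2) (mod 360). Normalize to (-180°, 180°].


arg(z1*z2) = -123° + 101° = -22°
Normalized to (-180°, 180°]: -22°

-22°


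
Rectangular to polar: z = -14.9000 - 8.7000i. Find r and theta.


r = sqrt(222.01+75.69) = sqrt(297.7) = 17.2540
theta = atan2(-8.7, -14.9) = -149.7197 degrees

r = 17.2540, theta = -149.7197 degrees


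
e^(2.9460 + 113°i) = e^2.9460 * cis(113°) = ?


e^2.9460 = 19.0297
cos(113°) = -0.39073
sin(113°) = 0.920505
Real = 19.0297*(-0.39073) = -7.4355
Imag = 19.0297*0.920505 = 17.5169

-7.4355 + 17.5169i


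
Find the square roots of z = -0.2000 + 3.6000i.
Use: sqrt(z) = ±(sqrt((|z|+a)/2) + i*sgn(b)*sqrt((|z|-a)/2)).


|z| = sqrt(0.04+12.96) = 3.6056
sqrt((|z|+a)/2) = sqrt((3.6056+(-0.2))/2) = sqrt(1.7028) = 1.3049
sqrt((|z|-a)/2) = sqrt((3.6056-(-0.2))/2) = sqrt(1.9028) = 1.3794

±(1.3049 + 1.3794i) i.e. 1.3049 + 1.3794i and -1.3049 - 1.3794i


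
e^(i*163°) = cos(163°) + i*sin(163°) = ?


cos(163°) = -0.9563
sin(163°) = 0.2924

e^(i*163°) = -0.9563 + 0.2924i


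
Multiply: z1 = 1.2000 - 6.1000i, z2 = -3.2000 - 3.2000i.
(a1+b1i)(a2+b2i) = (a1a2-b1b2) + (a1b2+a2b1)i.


Real = 1.2*(-3.2) - (-6.1)*(-3.2) = -3.84 - 19.52 = -23.36
Imag = 1.2*(-3.2) - (3.2)*(-6.1) = -3.84 + 19.52 = 15.68

-23.3600 + 15.6800i


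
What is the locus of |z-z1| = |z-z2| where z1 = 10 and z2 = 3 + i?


Equal distances means the locus is the perpendicular bisector of z1 and z2.
Midpoint = ((10+3)/2, (0+1)/2) = (6.5000, 0.5000)

Perpendicular bisector through (6.5000, 0.5000)


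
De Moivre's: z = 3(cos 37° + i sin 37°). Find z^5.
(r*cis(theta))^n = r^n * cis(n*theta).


r^5 = 3^5 = 243
n*theta = 5*37° = 185° = 185° (mod 360)
a = 243*cos(185°) = -242.0753
b = 243*sin(185°) = -21.1788

243 cis(185°) = -242.0753 - 21.1788i


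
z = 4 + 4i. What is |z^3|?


|z| = sqrt(16+16) = sqrt(32) = 5.6569
|z^3| = |z|^3 = (sqrt(32))^3 = 32*sqrt(32)

|z^3| = 32*sqrt(32) ≈ 181.0193


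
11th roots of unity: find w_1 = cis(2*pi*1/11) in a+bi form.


Angle = 360*1/11 = 32.7273°
a = cos(32.7273°) = 0.8413
b = sin(32.7273°) = 0.5406

0.8413 + 0.5406i


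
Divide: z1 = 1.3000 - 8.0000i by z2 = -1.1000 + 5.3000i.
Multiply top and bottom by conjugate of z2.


Conjugate of z2 = -1.1000 - 5.3000i
Numerator: (1.3000 - 8.0000i)(-1.1000 - 5.3000i) = -43.8300 + 1.9100i
Denominator: (-1.1)^2 + 5.3^2 = 29.3
Result = (-43.8300 + 1.9100i)/29.3

-1.4959 + 0.0652i


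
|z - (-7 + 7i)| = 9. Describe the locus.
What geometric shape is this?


|z - z0| = r is a circle with center z0 and radius r.
Center = (-7, 7), radius = 9

Circle with center (-7, 7) and radius 9


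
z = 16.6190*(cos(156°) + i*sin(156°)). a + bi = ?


a = 16.6190*cos(156°) = 16.6190*(-0.913545) = -15.1822
b = 16.6190*sin(156°) = 16.6190*0.40674 = 6.7596

-15.1822 + 6.7596i


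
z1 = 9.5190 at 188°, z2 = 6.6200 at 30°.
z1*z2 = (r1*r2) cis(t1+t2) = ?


r = 9.5190 * 6.6200 = 63.0158
theta = 188° + 30° = 218° = 218° (mod 360)

63.0158 cis(218°)


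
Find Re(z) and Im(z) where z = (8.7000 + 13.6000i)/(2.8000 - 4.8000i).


Multiply by conjugate: (8.7000 + 13.6000i)(2.8000 + 4.8000i) / (2.8^2 + (-4.8)^2)
Numerator real = 8.7*2.8 + 13.6*(-4.8) = -40.92
Numerator imag = 13.6*2.8 - 8.7*(-4.8) = 79.84
Denominator = 30.88
Re(z) = -40.92/30.88 = -1.3251
Im(z) = 79.84/30.88 = 2.5855

Re(z) = -1.3251, Im(z) = 2.5855


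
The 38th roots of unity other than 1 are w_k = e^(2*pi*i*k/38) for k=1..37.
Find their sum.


With w = e^(2*pi*i/38), all 38 of the 38th roots of unity w^0 = 1, w, ..., w^(37) sum to 0: 1 + w + ... + w^(37) = (1 - w^38)/(1 - w) = 0 since w^38 = 1, w ≠ 1.
Removing the root 1: w + w^2 + ... + w^(37) = 0 - 1 = -1

Sum = -1


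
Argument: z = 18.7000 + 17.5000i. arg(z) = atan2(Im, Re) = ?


Re = 18.7, Im = 17.5
arg = atan2(17.5, 18.7) = 43.1014 degrees

arg(z) = 43.1014 degrees


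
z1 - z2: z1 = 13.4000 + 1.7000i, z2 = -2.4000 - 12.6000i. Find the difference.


Real: 13.4 + 2.4 = 15.8
Imag: 1.7 + 12.6 = 14.3

15.8000 + 14.3000i


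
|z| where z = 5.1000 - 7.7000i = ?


|z| = sqrt(5.1^2 + (-7.7)^2) = sqrt(26.01 + 59.29) = sqrt(85.3) = 9.2358

|z| = 9.2358


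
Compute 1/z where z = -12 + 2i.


|z|^2 = 144+4 = 148
1/z = (-12 - 2i)/148

1/z = -0.0811 - 0.0135i


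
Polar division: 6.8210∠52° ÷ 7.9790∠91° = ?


r = 6.8210 / 7.9790 = 0.8549
theta = 52° - 91° = -39° = 321° (mod 360)

0.8549 cis(321°)


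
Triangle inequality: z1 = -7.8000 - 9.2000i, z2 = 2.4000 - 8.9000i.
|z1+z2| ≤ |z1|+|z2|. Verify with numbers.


|z1| = sqrt((-7.8)^2 + (-9.2)^2) = sqrt(145.48) = 12.0615
|z2| = sqrt(2.4^2 + (-8.9)^2) = sqrt(84.97) = 9.2179
z1+z2 = -5.4000 - 18.1000i
|z1+z2| = sqrt(356.77) = 18.8884
|z1|+|z2| = 12.0615 + 9.2179 = 21.2794

|z1+z2| = 18.8884 ≤ |z1|+|z2| = 21.2794 (verified)


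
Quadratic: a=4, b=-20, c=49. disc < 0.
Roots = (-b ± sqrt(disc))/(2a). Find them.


disc = (-20)^2 - 4*4*49 = 400 - 784 = -384
sqrt(|disc|) = sqrt(384) = 19.5959
Real part = 20/(2*4) = 2.5000
Imag part = 19.5959/(2*4) = 2.4495

2.5000 ± 2.4495i


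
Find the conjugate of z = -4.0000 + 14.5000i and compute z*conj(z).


z_bar = -4.0000 - 14.5000i
z*z_bar = (-4)^2 + 14.5^2 = 16 + 210.25 = 226.25

z_bar = -4.0000 - 14.5000i, z*z_bar = 226.25


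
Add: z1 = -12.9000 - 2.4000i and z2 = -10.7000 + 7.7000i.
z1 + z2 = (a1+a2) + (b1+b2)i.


Real: -12.9 - 10.7 = -23.6
Imag: -2.4 + 7.7 = 5.3

-23.6000 + 5.3000i


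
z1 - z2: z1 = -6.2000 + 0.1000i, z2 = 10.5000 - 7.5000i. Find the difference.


Real: -6.2 - 10.5 = -16.7
Imag: 0.1 + 7.5 = 7.6

-16.7000 + 7.6000i


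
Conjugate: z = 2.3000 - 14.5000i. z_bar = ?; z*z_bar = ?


z_bar = 2.3000 + 14.5000i
z*z_bar = 2.3^2 + (-14.5)^2 = 5.29 + 210.25 = 215.54

z_bar = 2.3000 + 14.5000i, z*z_bar = 215.54


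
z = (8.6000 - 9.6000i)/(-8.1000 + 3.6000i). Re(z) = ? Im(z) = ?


Multiply by conjugate: (8.6000 - 9.6000i)(-8.1000 - 3.6000i) / ((-8.1)^2 + 3.6^2)
Numerator real = 8.6*(-8.1) - (9.6)*3.6 = -104.22
Numerator imag = -9.6*(-8.1) - 8.6*3.6 = 46.8
Denominator = 78.57
Re(z) = -104.22/78.57 = -1.3265
Im(z) = 46.8/78.57 = 0.5956

Re(z) = -1.3265, Im(z) = 0.5956


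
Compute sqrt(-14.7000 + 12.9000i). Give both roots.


|z| = sqrt(216.09+166.41) = 19.5576
sqrt((|z|+a)/2) = sqrt((19.5576+(-14.7))/2) = sqrt(2.4288) = 1.5585
sqrt((|z|-a)/2) = sqrt((19.5576-(-14.7))/2) = sqrt(17.1288) = 4.1387

±(1.5585 + 4.1387i) i.e. 1.5585 + 4.1387i and -1.5585 - 4.1387i


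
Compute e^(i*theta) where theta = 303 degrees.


cos(303°) = 0.5446
sin(303°) = -0.8387

e^(i*303°) = 0.5446 - 0.8387i


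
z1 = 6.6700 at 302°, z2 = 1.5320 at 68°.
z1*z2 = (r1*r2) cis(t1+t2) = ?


r = 6.6700 * 1.5320 = 10.2184
theta = 302° + 68° = 370° = 10° (mod 360)

10.2184 cis(10°)


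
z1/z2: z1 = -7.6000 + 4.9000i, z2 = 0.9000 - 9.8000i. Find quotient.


Conjugate of z2 = 0.9000 + 9.8000i
Numerator: (-7.6000 + 4.9000i)(0.9000 + 9.8000i) = -54.8600 - 70.0700i
Denominator: 0.9^2 + (-9.8)^2 = 96.85
Result = (-54.8600 - 70.0700i)/96.85

-0.5664 - 0.7235i


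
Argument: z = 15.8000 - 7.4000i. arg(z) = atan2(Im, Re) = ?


Re = 15.8, Im = -7.4
arg = atan2(-7.4, 15.8) = -25.0963 degrees

arg(z) = -25.0963 degrees


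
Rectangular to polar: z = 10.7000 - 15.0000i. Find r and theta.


r = sqrt(114.49+225) = sqrt(339.49) = 18.4253
theta = atan2(-15, 10.7) = -54.4985 degrees

r = 18.4253, theta = -54.4985 degrees


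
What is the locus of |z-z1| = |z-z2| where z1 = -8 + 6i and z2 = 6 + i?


Equal distances means the locus is the perpendicular bisector of z1 and z2.
Midpoint = ((-8+6)/2, (6+1)/2) = (-1.0000, 3.5000)

Perpendicular bisector through (-1.0000, 3.5000)


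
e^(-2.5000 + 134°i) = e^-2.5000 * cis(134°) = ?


e^-2.5000 = 0.08208
cos(134°) = -0.6947
sin(134°) = 0.7193
Real = 0.08208*(-0.6947) = -0.0570
Imag = 0.08208*0.7193 = 0.0590

-0.0570 + 0.0590i


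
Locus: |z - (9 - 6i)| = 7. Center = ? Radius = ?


|z - z0| = r is a circle with center z0 and radius r.
Center = (9, -6), radius = 7

Circle with center (9, -6) and radius 7


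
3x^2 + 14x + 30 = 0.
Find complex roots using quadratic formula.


disc = 14^2 - 4*3*30 = 196 - 360 = -164
sqrt(|disc|) = sqrt(164) = 12.8062
Real part = -14/(2*3) = -2.3333
Imag part = 12.8062/(2*3) = 2.1344

-2.3333 ± 2.1344i


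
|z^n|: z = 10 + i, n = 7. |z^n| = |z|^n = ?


|z| = sqrt(100+1) = sqrt(101) = 10.0499
|z^7| = |z|^7 = (sqrt(101))^7 = 101^3 * sqrt(101) = 1030301*sqrt(101)

|z^7| = 1030301*sqrt(101) ≈ 10354396.9023


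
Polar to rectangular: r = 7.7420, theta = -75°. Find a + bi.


a = 7.7420*cos(-75°) = 7.7420*0.25882 = 2.0038
b = 7.7420*sin(-75°) = 7.7420*(-0.96593) = -7.4782

2.0038 - 7.4782i


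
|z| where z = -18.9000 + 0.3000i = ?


|z| = sqrt((-18.9)^2 + 0.3^2) = sqrt(357.21 + 0.09) = sqrt(357.3) = 18.9024

|z| = 18.9024


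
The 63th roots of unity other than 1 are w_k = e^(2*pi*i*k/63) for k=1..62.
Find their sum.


With w = e^(2*pi*i/63), all 63 of the 63th roots of unity w^0 = 1, w, ..., w^(62) sum to 0: 1 + w + ... + w^(62) = (1 - w^63)/(1 - w) = 0 since w^63 = 1, w ≠ 1.
Removing the root 1: w + w^2 + ... + w^(62) = 0 - 1 = -1

Sum = -1


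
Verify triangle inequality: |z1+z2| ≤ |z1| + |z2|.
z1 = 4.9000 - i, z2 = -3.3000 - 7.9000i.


|z1| = sqrt(4.9^2 + (-1)^2) = sqrt(25.01) = 5.0010
|z2| = sqrt((-3.3)^2 + (-7.9)^2) = sqrt(73.3) = 8.5615
z1+z2 = 1.6000 - 8.9000i
|z1+z2| = sqrt(81.77) = 9.0427
|z1|+|z2| = 5.0010 + 8.5615 = 13.5625

|z1+z2| = 9.0427 ≤ |z1|+|z2| = 13.5625 (verified)


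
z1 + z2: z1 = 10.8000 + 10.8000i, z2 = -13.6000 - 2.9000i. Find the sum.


Real: 10.8 - 13.6 = -2.8
Imag: 10.8 - 2.9 = 7.9

-2.8000 + 7.9000i


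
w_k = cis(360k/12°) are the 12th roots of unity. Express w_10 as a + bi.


Angle = 360*10/12 = 300°
a = cos(300°) = 0.5000
b = sin(300°) = -0.8660

0.5000 - 0.8660i


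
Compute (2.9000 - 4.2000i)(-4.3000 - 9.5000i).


Real = 2.9*(-4.3) - (-4.2)*(-9.5) = -12.47 - 39.9 = -52.37
Imag = 2.9*(-9.5) - (4.3)*(-4.2) = -27.55 + 18.06 = -9.49

-52.3700 - 9.4900i
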